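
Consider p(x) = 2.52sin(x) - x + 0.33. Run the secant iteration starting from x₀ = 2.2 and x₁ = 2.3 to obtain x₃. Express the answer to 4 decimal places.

p(2.2) = 0.167411, p(2.3) = -0.090823
x₂ = 2.300000 − (-0.090823)·(2.300000 − 2.200000) / (-0.090823 − 0.167411) = 2.300000 − (-0.009082)/(-0.258234) = 2.264829
p(2.264829) = 0.002226
x₃ = 2.264829 − 0.002226·(2.264829 − 2.300000) / (0.002226 − (-0.090823)) = 2.264829 − (-0.000078)/(0.093049) = 2.265671

2.2657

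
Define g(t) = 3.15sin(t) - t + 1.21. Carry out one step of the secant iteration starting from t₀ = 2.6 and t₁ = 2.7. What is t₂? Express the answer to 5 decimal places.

g(2.6) = 0.2338293, g(2.7) = -0.1437534
t₂ = 2.7000000 − (-0.1437534)·(2.7000000 − 2.6000000) / (-0.1437534 − 0.2338293) = 2.7000000 − (-0.0143753)/(-0.3775827) = 2.6619280

2.66193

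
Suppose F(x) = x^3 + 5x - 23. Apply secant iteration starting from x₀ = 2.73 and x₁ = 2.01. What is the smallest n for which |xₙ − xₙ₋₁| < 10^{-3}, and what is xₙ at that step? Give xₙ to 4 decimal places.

F(2.73) = 10.996417, F(2.01) = -4.829399
x₂ = 2.010000 − (-4.829399)·(-0.720000)/(-15.825816) = 2.229715;  |Δ| = 0.219715
F(2.229715) = -0.766112
x₃ = 2.229715 − (-0.766112)·(0.219715)/(4.063287) = 2.271141;  |Δ| = 0.041426
F(2.271141) = 0.070435
x₄ = 2.271141 − 0.070435·(0.041426)/(0.836546) = 2.267653;  |Δ| = 0.003488
F(2.267653) = -0.000896
x₅ = 2.267653 − (-0.000896)·(-0.003488)/(-0.071330) = 2.267697;  |Δ| = 0.000044
|x₅ − x₄| = 0.000044 < 10^{-3}

n = 5, xₙ = 2.2677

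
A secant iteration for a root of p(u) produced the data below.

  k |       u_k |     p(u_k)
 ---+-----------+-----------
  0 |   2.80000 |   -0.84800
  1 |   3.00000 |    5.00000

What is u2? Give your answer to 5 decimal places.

u2 = 3.00000 − 5.00000·(3.00000 − 2.80000) / (5.00000 − (-0.84800))
   = 3.00000 − (1.0000000)/(5.8480000) = 2.8290014

2.82900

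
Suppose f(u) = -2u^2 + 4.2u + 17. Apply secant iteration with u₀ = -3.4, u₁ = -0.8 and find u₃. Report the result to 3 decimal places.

f(-3.4) = -20.40000, f(-0.8) = 12.36000
u₂ = -0.80000 − 12.36000·(-0.80000 − (-3.40000)) / (12.36000 − (-20.40000)) = -0.80000 − (32.13600)/(32.76000) = -1.78095
f(-1.78095) = 3.17642
u₃ = -1.78095 − 3.17642·(-1.78095 − (-0.80000)) / (3.17642 − 12.36000) = -1.78095 − (-3.11591)/(-9.18358) = -2.12024

-2.120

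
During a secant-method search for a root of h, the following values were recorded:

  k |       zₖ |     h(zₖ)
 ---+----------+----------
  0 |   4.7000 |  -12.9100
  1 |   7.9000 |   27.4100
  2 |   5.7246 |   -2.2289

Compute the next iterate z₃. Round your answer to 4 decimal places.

5.8882

z₃ = 5.7246 − (-2.2289)·(5.7246 − 7.9000) / (-2.2289 − 27.4100)
   = 5.7246 − (4.848749)/(-29.638900) = 5.888194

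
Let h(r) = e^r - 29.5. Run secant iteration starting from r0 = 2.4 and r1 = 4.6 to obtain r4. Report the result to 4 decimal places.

3.4653

h(2.4) = -18.476824, h(4.6) = 69.984316
r2 = 4.600000 − 69.984316·(4.600000 − 2.400000) / (69.984316 − (-18.476824)) = 4.600000 − (153.965494)/(88.461139) = 2.859513
h(2.859513) = -12.046981
r3 = 2.859513 − (-12.046981)·(2.859513 − 4.600000) / (-12.046981 − 69.984316) = 2.859513 − (20.967618)/(-82.031297) = 3.115118
h(3.115118) = -6.963916
r4 = 3.115118 − (-6.963916)·(3.115118 − 2.859513) / (-6.963916 − (-12.046981)) = 3.115118 − (-1.780013)/(5.083065) = 3.465303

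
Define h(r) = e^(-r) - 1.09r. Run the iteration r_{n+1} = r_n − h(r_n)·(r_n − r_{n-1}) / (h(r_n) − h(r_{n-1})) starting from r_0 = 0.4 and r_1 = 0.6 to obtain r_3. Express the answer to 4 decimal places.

0.5365

h(0.4) = 0.234320, h(0.6) = -0.105188
r_2 = 0.600000 − (-0.105188)·(0.600000 − 0.400000) / (-0.105188 − 0.234320) = 0.600000 − (-0.021038)/(-0.339508) = 0.538035
h(0.538035) = -0.002564
r_3 = 0.538035 − (-0.002564)·(0.538035 − 0.600000) / (-0.002564 − (-0.105188)) = 0.538035 − (0.000159)/(0.102625) = 0.536487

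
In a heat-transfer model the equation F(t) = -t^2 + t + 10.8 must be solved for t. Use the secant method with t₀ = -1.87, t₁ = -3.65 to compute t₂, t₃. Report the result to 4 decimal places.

-2.7033, -2.8106

F(-1.87) = 5.433100, F(-3.65) = -6.172500
t₂ = -3.650000 − (-6.172500)·(-3.650000 − (-1.870000)) / (-6.172500 − 5.433100) = -3.650000 − (10.987050)/(-11.605600) = -2.703298
F(-2.703298) = 0.788885
t₃ = -2.703298 − 0.788885·(-2.703298 − (-3.650000)) / (0.788885 − (-6.172500)) = -2.703298 − (0.746839)/(6.961385) = -2.810581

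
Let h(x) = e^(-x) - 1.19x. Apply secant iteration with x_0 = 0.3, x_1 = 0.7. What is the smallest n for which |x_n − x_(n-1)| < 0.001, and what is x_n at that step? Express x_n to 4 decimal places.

n = 4, x_n = 0.5064

h(0.3) = 0.383818, h(0.7) = -0.336415
x_2 = 0.700000 − (-0.336415)·(0.400000)/(-0.720233) = 0.513163;  |Δ| = 0.186837
h(0.513163) = -0.012065
x_3 = 0.513163 − (-0.012065)·(-0.186837)/(0.324349) = 0.506213;  |Δ| = 0.006950
h(0.506213) = 0.000380
x_4 = 0.506213 − 0.000380·(-0.006950)/(0.012445) = 0.506425;  |Δ| = 0.000212
|x_4 − x_3| = 0.000212 < 0.001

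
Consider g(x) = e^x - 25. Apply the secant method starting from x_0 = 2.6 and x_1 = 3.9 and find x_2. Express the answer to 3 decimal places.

3.017

g(2.6) = -11.53626, g(3.9) = 24.40245
x_2 = 3.90000 − 24.40245·(3.90000 − 2.60000) / (24.40245 − (-11.53626)) = 3.90000 − (31.72318)/(35.93871) = 3.01730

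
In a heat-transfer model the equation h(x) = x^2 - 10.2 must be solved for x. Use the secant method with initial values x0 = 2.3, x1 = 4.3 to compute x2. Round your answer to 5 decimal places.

h(2.3) = -4.9100000, h(4.3) = 8.2900000
x2 = 4.3000000 − 8.2900000·(4.3000000 − 2.3000000) / (8.2900000 − (-4.9100000)) = 4.3000000 − (16.5800000)/(13.2000000) = 3.0439394

3.04394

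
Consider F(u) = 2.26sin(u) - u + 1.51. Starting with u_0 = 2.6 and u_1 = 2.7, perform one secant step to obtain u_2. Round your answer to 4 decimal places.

F(2.6) = 0.075033, F(2.7) = -0.224121
u_2 = 2.700000 − (-0.224121)·(2.700000 − 2.600000) / (-0.224121 − 0.075033) = 2.700000 − (-0.022412)/(-0.299155) = 2.625082

2.6251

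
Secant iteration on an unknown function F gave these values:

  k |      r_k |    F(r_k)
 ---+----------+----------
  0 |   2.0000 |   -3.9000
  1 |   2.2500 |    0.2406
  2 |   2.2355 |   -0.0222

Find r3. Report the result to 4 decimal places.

2.2367

r3 = 2.2355 − (-0.0222)·(2.2355 − 2.2500) / (-0.0222 − 0.2406)
   = 2.2355 − (0.000322)/(-0.262800) = 2.236725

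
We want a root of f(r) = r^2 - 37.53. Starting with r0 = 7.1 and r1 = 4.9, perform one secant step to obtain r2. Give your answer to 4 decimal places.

6.0267

f(7.1) = 12.880000, f(4.9) = -13.520000
r2 = 4.900000 − (-13.520000)·(4.900000 − 7.100000) / (-13.520000 − 12.880000) = 4.900000 − (29.744000)/(-26.400000) = 6.026667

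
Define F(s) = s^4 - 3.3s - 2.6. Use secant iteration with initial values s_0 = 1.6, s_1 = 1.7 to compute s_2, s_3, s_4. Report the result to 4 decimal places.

1.6903, 1.6912, 1.6912

F(1.6) = -1.326400, F(1.7) = 0.142100
s_2 = 1.700000 − 0.142100·(1.700000 − 1.600000) / (0.142100 − (-1.326400)) = 1.700000 − (0.014210)/(1.468500) = 1.690323
F(1.690323) = -0.014513
s_3 = 1.690323 − (-0.014513)·(1.690323 − 1.700000) / (-0.014513 − 0.142100) = 1.690323 − (0.000140)/(-0.156613) = 1.691220
F(1.691220) = -0.000136
s_4 = 1.691220 − (-0.000136)·(1.691220 − 1.690323) / (-0.000136 − (-0.014513)) = 1.691220 − (0.000000)/(0.014378) = 1.691229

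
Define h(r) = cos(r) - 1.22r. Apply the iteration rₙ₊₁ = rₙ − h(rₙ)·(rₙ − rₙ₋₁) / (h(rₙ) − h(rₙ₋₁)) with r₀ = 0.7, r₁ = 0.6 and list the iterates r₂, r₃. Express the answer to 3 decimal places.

0.651, 0.652

h(0.7) = -0.08916, h(0.6) = 0.09334
r₂ = 0.60000 − 0.09334·(0.60000 − 0.70000) / (0.09334 − (-0.08916)) = 0.60000 − (-0.00933)/(0.18249) = 0.65114
h(0.65114) = 0.00099
r₃ = 0.65114 − 0.00099·(0.65114 − 0.60000) / (0.00099 − 0.09334) = 0.65114 − (0.00005)/(-0.09234) = 0.65170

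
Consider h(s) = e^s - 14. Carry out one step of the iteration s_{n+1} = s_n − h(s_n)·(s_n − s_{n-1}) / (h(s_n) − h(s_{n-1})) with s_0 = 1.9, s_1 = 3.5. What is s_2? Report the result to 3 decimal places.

2.343

h(1.9) = -7.31411, h(3.5) = 19.11545
s_2 = 3.50000 − 19.11545·(3.50000 − 1.90000) / (19.11545 − (-7.31411)) = 3.50000 − (30.58472)/(26.42956) = 2.34278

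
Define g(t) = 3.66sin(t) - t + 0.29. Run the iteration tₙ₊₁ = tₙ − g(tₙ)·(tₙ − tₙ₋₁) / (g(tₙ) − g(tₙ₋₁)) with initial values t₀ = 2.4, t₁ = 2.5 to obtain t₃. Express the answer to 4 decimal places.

2.4950

g(2.4) = 0.362195, g(2.5) = -0.019592
t₂ = 2.500000 − (-0.019592)·(2.500000 − 2.400000) / (-0.019592 − 0.362195) = 2.500000 − (-0.001959)/(-0.381787) = 2.494868
g(2.494868) = 0.000558
t₃ = 2.494868 − 0.000558·(2.494868 − 2.500000) / (0.000558 − (-0.019592)) = 2.494868 − (-0.000003)/(0.020150) = 2.495010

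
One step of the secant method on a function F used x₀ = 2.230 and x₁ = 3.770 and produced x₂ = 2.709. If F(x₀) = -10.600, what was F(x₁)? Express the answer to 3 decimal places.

23.479

The secant line through (2.230, -10.600) and (3.770, F(x₁)) crosses zero at x₂ = 2.709.
So (2.230, -10.600), (3.770, F(x₁)), (2.709, 0) are collinear:
F(x₁) = -10.600 · (3.770 − 2.709) / (2.230 − 2.709) = -10.600 · (1.06100)/(-0.47900) = 23.47933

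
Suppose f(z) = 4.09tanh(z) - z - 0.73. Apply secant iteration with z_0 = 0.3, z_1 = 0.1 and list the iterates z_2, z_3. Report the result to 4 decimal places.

0.2447, 0.2425

f(0.3) = 0.161469, f(0.1) = -0.422358
z_2 = 0.100000 − (-0.422358)·(0.100000 − 0.300000) / (-0.422358 − 0.161469) = 0.100000 − (0.084472)/(-0.583826) = 0.244686
f(0.244686) = 0.006575
z_3 = 0.244686 − 0.006575·(0.244686 − 0.100000) / (0.006575 − (-0.422358)) = 0.244686 − (0.000951)/(0.428933) = 0.242468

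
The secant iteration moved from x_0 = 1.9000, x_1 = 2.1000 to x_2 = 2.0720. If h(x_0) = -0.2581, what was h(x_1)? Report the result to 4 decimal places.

The secant line through (1.9000, -0.2581) and (2.1000, h(x_1)) crosses zero at x_2 = 2.0720.
So (1.9000, -0.2581), (2.1000, h(x_1)), (2.0720, 0) are collinear:
h(x_1) = -0.2581 · (2.1000 − 2.0720) / (1.9000 − 2.0720) = -0.2581 · (0.028000)/(-0.172000) = 0.042016

0.0420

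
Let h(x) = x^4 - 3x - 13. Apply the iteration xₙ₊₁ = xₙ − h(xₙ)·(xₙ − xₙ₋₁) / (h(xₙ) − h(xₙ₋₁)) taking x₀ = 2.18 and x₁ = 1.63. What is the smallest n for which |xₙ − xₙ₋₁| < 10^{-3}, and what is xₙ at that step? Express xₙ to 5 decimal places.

n = 5, xₙ = 2.09563

h(2.18) = 3.0453058, h(1.63) = -10.8308824
x₂ = 1.6300000 − (-10.8308824)·(-0.5500000)/(-13.8761882) = 2.0592955;  |Δ| = 0.4292955
h(2.0592955) = -1.1943669
x₃ = 2.0592955 − (-1.1943669)·(0.4292955)/(9.6365155) = 2.1125032;  |Δ| = 0.0532077
h(2.1125032) = 0.5779107
x₄ = 2.1125032 − 0.5779107·(0.0532077)/(1.7722776) = 2.0951530;  |Δ| = 0.0173501
h(2.0951530) = -0.0162898
x₅ = 2.0951530 − (-0.0162898)·(-0.0173501)/(-0.5942005) = 2.0956287;  |Δ| = 0.0004756
|x₅ − x₄| = 0.0004756 < 10^{-3}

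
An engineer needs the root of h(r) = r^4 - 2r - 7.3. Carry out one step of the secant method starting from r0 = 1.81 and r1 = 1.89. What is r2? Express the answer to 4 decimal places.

1.8180

h(1.81) = -0.187169, h(1.89) = 1.679898
r2 = 1.890000 − 1.679898·(1.890000 − 1.810000) / (1.679898 − (-0.187169)) = 1.890000 − (0.134392)/(1.867067) = 1.818020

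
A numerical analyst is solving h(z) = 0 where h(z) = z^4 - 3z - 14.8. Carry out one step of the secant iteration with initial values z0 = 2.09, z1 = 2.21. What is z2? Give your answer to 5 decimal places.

h(2.09) = -1.9897024, h(2.21) = 2.4244328
z2 = 2.2100000 − 2.4244328·(2.2100000 − 2.0900000) / (2.4244328 − (-1.9897024)) = 2.2100000 − (0.2909319)/(4.4141352) = 2.1440908

2.14409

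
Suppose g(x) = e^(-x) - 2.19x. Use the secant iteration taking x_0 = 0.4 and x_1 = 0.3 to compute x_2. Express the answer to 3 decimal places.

0.329

g(0.4) = -0.20568, g(0.3) = 0.08382
x_2 = 0.30000 − 0.08382·(0.30000 − 0.40000) / (0.08382 − (-0.20568)) = 0.30000 − (-0.00838)/(0.28950) = 0.32895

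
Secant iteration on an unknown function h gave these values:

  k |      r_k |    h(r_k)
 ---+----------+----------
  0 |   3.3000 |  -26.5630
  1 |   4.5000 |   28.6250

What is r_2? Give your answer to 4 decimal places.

r_2 = 4.5000 − 28.6250·(4.5000 − 3.3000) / (28.6250 − (-26.5630))
   = 4.5000 − (34.350000)/(55.188000) = 3.877582

3.8776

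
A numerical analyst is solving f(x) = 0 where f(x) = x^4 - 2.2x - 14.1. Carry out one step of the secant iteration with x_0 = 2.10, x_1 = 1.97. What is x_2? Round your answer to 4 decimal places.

f(2.10) = 0.728100, f(1.97) = -3.372615
x_2 = 1.970000 − (-3.372615)·(1.970000 − 2.100000) / (-3.372615 − 0.728100) = 1.970000 − (0.438440)/(-4.100715) = 2.076918

2.0769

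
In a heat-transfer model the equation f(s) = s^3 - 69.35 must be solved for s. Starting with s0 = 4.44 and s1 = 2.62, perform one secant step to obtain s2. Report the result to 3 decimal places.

3.964

f(4.44) = 18.17838, f(2.62) = -51.36527
s2 = 2.62000 − (-51.36527)·(2.62000 − 4.44000) / (-51.36527 − 18.17838) = 2.62000 − (93.48480)/(-69.54366) = 3.96426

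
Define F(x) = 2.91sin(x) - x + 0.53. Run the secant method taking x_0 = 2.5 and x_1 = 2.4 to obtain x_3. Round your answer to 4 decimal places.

2.4301

F(2.5) = -0.228446, F(2.4) = 0.095598
x_2 = 2.400000 − 0.095598·(2.400000 − 2.500000) / (0.095598 − (-0.228446)) = 2.400000 − (-0.009560)/(0.324044) = 2.429502
F(2.429502) = 0.001945
x_3 = 2.429502 − 0.001945·(2.429502 − 2.400000) / (0.001945 − 0.095598) = 2.429502 − (0.000057)/(-0.093652) = 2.430114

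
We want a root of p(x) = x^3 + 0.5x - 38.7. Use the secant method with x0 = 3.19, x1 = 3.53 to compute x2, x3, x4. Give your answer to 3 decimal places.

3.325, 3.333, 3.333

p(3.19) = -4.64324, p(3.53) = 7.05198
x2 = 3.53000 − 7.05198·(3.53000 − 3.19000) / (7.05198 − (-4.64324)) = 3.53000 − (2.39767)/(11.69522) = 3.32499
p(3.32499) = -0.27799
x3 = 3.32499 − (-0.27799)·(3.32499 − 3.53000) / (-0.27799 − 7.05198) = 3.32499 − (0.05699)/(-7.32996) = 3.33276
p(3.33276) = -0.01562
x4 = 3.33276 − (-0.01562)·(3.33276 − 3.32499) / (-0.01562 − (-0.27799)) = 3.33276 − (-0.00012)/(0.26236) = 3.33322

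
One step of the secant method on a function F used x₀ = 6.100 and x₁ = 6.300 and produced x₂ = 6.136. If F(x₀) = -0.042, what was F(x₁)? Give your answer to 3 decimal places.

0.191

The secant line through (6.100, -0.042) and (6.300, F(x₁)) crosses zero at x₂ = 6.136.
So (6.100, -0.042), (6.300, F(x₁)), (6.136, 0) are collinear:
F(x₁) = -0.042 · (6.300 − 6.136) / (6.100 − 6.136) = -0.042 · (0.16400)/(-0.03600) = 0.19133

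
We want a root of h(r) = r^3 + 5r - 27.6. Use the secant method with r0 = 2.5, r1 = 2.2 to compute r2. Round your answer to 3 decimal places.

h(2.5) = 0.52500, h(2.2) = -5.95200
r2 = 2.20000 − (-5.95200)·(2.20000 − 2.50000) / (-5.95200 − 0.52500) = 2.20000 − (1.78560)/(-6.47700) = 2.47568

2.476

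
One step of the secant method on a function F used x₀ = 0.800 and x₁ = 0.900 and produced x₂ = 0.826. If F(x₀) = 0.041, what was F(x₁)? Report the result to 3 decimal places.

The secant line through (0.800, 0.041) and (0.900, F(x₁)) crosses zero at x₂ = 0.826.
So (0.800, 0.041), (0.900, F(x₁)), (0.826, 0) are collinear:
F(x₁) = 0.041 · (0.900 − 0.826) / (0.800 − 0.826) = 0.041 · (0.07400)/(-0.02600) = -0.11669

-0.117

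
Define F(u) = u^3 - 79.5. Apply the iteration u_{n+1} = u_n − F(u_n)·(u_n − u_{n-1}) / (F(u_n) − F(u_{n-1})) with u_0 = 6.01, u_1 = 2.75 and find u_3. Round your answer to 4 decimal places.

4.6029

F(6.01) = 137.581801, F(2.75) = -58.703125
u_2 = 2.750000 − (-58.703125)·(2.750000 − 6.010000) / (-58.703125 − 137.581801) = 2.750000 − (191.372187)/(-196.284926) = 3.724971
F(3.724971) = -27.814488
u_3 = 3.724971 − (-27.814488)·(3.724971 − 2.750000) / (-27.814488 − (-58.703125)) = 3.724971 − (-27.118330)/(30.888637) = 4.602910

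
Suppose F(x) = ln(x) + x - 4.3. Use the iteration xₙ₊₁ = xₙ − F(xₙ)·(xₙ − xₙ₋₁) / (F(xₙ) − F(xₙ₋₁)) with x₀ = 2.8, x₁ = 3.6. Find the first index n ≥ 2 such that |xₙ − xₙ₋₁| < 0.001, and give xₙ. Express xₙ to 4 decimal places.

F(2.8) = -0.470381, F(3.6) = 0.580934
x₂ = 3.600000 − 0.580934·(0.800000)/(1.051314) = 3.157937;  |Δ| = 0.442063
F(3.157937) = 0.007856
x₃ = 3.157937 − 0.007856·(-0.442063)/(-0.573078) = 3.151877;  |Δ| = 0.006060
F(3.151877) = -0.000125
x₄ = 3.151877 − (-0.000125)·(-0.006060)/(-0.007981) = 3.151972;  |Δ| = 0.000095
|x₄ − x₃| = 0.000095 < 0.001

n = 4, xₙ = 3.1520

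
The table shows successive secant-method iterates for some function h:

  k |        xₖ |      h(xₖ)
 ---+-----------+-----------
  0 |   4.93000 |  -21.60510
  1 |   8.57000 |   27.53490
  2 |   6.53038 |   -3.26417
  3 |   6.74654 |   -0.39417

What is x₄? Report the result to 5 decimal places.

x₄ = 6.74654 − (-0.39417)·(6.74654 − 6.53038) / (-0.39417 − (-3.26417))
   = 6.74654 − (-0.0852038)/(2.8700000) = 6.7762277

6.77623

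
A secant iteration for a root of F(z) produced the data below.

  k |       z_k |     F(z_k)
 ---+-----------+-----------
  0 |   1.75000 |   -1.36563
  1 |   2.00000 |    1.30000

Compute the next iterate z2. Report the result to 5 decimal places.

z2 = 2.00000 − 1.30000·(2.00000 − 1.75000) / (1.30000 − (-1.36563))
   = 2.00000 − (0.3250000)/(2.6656300) = 1.8780776

1.87808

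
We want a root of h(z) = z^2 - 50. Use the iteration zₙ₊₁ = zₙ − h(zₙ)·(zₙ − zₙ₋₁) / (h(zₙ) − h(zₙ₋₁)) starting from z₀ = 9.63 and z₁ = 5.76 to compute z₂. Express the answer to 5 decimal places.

h(9.63) = 42.7369000, h(5.76) = -16.8224000
z₂ = 5.7600000 − (-16.8224000)·(5.7600000 − 9.6300000) / (-16.8224000 − 42.7369000) = 5.7600000 − (65.1026880)/(-59.5593000) = 6.8530734

6.85307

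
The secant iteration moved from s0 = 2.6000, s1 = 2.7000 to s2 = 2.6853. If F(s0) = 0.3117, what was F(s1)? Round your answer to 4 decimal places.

-0.0537

The secant line through (2.6000, 0.3117) and (2.7000, F(s1)) crosses zero at s2 = 2.6853.
So (2.6000, 0.3117), (2.7000, F(s1)), (2.6853, 0) are collinear:
F(s1) = 0.3117 · (2.7000 − 2.6853) / (2.6000 − 2.6853) = 0.3117 · (0.014700)/(-0.085300) = -0.053716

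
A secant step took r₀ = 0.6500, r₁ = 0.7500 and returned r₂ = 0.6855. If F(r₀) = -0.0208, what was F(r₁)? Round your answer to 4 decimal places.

0.0378

The secant line through (0.6500, -0.0208) and (0.7500, F(r₁)) crosses zero at r₂ = 0.6855.
So (0.6500, -0.0208), (0.7500, F(r₁)), (0.6855, 0) are collinear:
F(r₁) = -0.0208 · (0.7500 − 0.6855) / (0.6500 − 0.6855) = -0.0208 · (0.064500)/(-0.035500) = 0.037792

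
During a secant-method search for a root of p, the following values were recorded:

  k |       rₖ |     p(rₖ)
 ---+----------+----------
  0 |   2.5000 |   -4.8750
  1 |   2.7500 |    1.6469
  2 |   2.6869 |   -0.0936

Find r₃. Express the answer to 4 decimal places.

r₃ = 2.6869 − (-0.0936)·(2.6869 − 2.7500) / (-0.0936 − 1.6469)
   = 2.6869 − (0.005906)/(-1.740500) = 2.690293

2.6903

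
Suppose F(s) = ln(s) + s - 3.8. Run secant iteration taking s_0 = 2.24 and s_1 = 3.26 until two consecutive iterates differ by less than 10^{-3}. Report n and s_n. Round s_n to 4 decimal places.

F(2.24) = -0.753524, F(3.26) = 0.641727
s_2 = 3.260000 − 0.641727·(1.020000)/(1.395251) = 2.790865;  |Δ| = 0.469135
F(2.790865) = 0.017216
s_3 = 2.790865 − 0.017216·(-0.469135)/(-0.624511) = 2.777932;  |Δ| = 0.012933
F(2.777932) = -0.000361
s_4 = 2.777932 − (-0.000361)·(-0.012933)/(-0.017578) = 2.778198;  |Δ| = 0.000266
|s_4 − s_3| = 0.000266 < 10^{-3}

n = 4, s_n = 2.7782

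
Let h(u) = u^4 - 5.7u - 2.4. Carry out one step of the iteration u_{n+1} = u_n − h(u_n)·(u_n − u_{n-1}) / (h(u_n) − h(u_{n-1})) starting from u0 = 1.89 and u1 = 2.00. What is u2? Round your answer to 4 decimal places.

1.9074

h(1.89) = -0.413102, h(2.00) = 2.200000
u2 = 2.000000 − 2.200000·(2.000000 − 1.890000) / (2.200000 − (-0.413102)) = 2.000000 − (0.242000)/(2.613102) = 1.907390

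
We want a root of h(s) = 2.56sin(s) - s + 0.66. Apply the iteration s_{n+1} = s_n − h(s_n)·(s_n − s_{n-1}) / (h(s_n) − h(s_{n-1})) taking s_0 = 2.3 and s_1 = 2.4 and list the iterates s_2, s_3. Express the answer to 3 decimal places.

2.396, 2.396

h(2.3) = 0.26901, h(2.4) = -0.01081
s_2 = 2.40000 − (-0.01081)·(2.40000 − 2.30000) / (-0.01081 − 0.26901) = 2.40000 − (-0.00108)/(-0.27982) = 2.39614
h(2.39614) = 0.00033
s_3 = 2.39614 − 0.00033·(2.39614 − 2.40000) / (0.00033 − (-0.01081)) = 2.39614 − (0.00000)/(0.01115) = 2.39625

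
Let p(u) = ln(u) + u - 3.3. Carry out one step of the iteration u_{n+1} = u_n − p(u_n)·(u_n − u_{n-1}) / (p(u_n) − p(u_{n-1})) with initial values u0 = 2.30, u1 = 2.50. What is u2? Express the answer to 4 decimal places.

p(2.30) = -0.167091, p(2.50) = 0.116291
u2 = 2.500000 − 0.116291·(2.500000 − 2.300000) / (0.116291 − (-0.167091)) = 2.500000 − (0.023258)/(0.283382) = 2.417926

2.4179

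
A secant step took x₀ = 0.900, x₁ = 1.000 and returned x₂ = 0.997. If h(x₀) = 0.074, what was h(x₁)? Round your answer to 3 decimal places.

-0.002

The secant line through (0.900, 0.074) and (1.000, h(x₁)) crosses zero at x₂ = 0.997.
So (0.900, 0.074), (1.000, h(x₁)), (0.997, 0) are collinear:
h(x₁) = 0.074 · (1.000 − 0.997) / (0.900 − 0.997) = 0.074 · (0.00300)/(-0.09700) = -0.00229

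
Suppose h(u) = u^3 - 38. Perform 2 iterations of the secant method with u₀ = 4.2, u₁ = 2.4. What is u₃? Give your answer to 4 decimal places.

h(4.2) = 36.088000, h(2.4) = -24.176000
u₂ = 2.400000 − (-24.176000)·(2.400000 − 4.200000) / (-24.176000 − 36.088000) = 2.400000 − (43.516800)/(-60.264000) = 3.122103
h(3.122103) = -7.567224
u₃ = 3.122103 − (-7.567224)·(3.122103 − 2.400000) / (-7.567224 − (-24.176000)) = 3.122103 − (-5.464313)/(16.608776) = 3.451104

3.4511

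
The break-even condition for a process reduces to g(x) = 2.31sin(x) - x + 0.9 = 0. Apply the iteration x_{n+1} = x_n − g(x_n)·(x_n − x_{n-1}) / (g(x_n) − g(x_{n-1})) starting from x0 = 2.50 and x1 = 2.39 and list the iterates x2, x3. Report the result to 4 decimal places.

g(2.50) = -0.217529, g(2.39) = 0.087275
x2 = 2.390000 − 0.087275·(2.390000 − 2.500000) / (0.087275 − (-0.217529)) = 2.390000 − (-0.009600)/(0.304805) = 2.421497
g(2.421497) = 0.001849
x3 = 2.421497 − 0.001849·(2.421497 − 2.390000) / (0.001849 − 0.087275) = 2.421497 − (0.000058)/(-0.085427) = 2.422178

2.4215, 2.4222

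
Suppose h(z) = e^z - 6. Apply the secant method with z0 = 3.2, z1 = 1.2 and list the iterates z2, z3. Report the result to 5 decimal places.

1.45267, 1.90948

h(3.2) = 18.5325302, h(1.2) = -2.6798831
z2 = 1.2000000 − (-2.6798831)·(1.2000000 − 3.2000000) / (-2.6798831 − 18.5325302) = 1.2000000 − (5.3597662)/(-21.2124133) = 1.4526712
h(1.4526712) = -1.7254826
z3 = 1.4526712 − (-1.7254826)·(1.4526712 − 1.2000000) / (-1.7254826 − (-2.6798831)) = 1.4526712 − (-0.4359798)/(0.9544005) = 1.9094813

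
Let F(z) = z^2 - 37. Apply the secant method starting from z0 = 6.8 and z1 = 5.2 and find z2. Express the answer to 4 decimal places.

6.0300

F(6.8) = 9.240000, F(5.2) = -9.960000
z2 = 5.200000 − (-9.960000)·(5.200000 − 6.800000) / (-9.960000 − 9.240000) = 5.200000 − (15.936000)/(-19.200000) = 6.030000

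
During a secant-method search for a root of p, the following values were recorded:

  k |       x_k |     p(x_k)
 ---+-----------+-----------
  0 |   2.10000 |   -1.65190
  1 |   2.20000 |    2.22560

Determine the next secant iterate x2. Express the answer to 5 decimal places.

x2 = 2.20000 − 2.22560·(2.20000 − 2.10000) / (2.22560 − (-1.65190))
   = 2.20000 − (0.2225600)/(3.8775000) = 2.1426022

2.14260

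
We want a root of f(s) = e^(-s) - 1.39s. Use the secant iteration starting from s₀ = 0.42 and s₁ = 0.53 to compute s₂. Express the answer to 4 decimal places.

f(0.42) = 0.073247, f(0.53) = -0.148095
s₂ = 0.530000 − (-0.148095)·(0.530000 − 0.420000) / (-0.148095 − 0.073247) = 0.530000 − (-0.016290)/(-0.221342) = 0.456401

0.4564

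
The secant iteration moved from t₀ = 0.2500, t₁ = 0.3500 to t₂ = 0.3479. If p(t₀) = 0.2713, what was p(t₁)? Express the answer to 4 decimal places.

-0.0058

The secant line through (0.2500, 0.2713) and (0.3500, p(t₁)) crosses zero at t₂ = 0.3479.
So (0.2500, 0.2713), (0.3500, p(t₁)), (0.3479, 0) are collinear:
p(t₁) = 0.2713 · (0.3500 − 0.3479) / (0.2500 − 0.3479) = 0.2713 · (0.002100)/(-0.097900) = -0.005820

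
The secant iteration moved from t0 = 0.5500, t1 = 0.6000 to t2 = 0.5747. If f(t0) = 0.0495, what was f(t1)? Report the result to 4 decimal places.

-0.0507

The secant line through (0.5500, 0.0495) and (0.6000, f(t1)) crosses zero at t2 = 0.5747.
So (0.5500, 0.0495), (0.6000, f(t1)), (0.5747, 0) are collinear:
f(t1) = 0.0495 · (0.6000 − 0.5747) / (0.5500 − 0.5747) = 0.0495 · (0.025300)/(-0.024700) = -0.050702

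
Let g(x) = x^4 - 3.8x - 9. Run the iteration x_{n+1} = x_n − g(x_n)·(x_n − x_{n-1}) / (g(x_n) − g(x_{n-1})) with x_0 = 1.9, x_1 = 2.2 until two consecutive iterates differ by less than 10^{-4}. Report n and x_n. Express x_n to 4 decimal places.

n = 5, x_n = 2.0209

g(1.9) = -3.187900, g(2.2) = 6.065600
x_2 = 2.200000 − 6.065600·(0.300000)/(9.253500) = 2.003352;  |Δ| = 0.196648
g(2.003352) = -0.505197
x_3 = 2.003352 − (-0.505197)·(-0.196648)/(-6.570797) = 2.018472;  |Δ| = 0.015119
g(2.018472) = -0.070863
x_4 = 2.018472 − (-0.070863)·(0.015119)/(0.434333) = 2.020938;  |Δ| = 0.002467
g(2.020938) = 0.001056
x_5 = 2.020938 − 0.001056·(0.002467)/(0.071919) = 2.020902;  |Δ| = 0.000036
|x_5 − x_4| = 0.000036 < 10^{-4}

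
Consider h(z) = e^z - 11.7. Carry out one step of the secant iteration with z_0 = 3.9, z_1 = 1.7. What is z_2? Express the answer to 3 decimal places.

h(3.9) = 37.70245, h(1.7) = -6.22605
z_2 = 1.70000 − (-6.22605)·(1.70000 − 3.90000) / (-6.22605 − 37.70245) = 1.70000 − (13.69732)/(-43.92850) = 2.01181

2.012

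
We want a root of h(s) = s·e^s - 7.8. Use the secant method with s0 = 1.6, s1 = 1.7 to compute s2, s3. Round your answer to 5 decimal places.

h(1.6) = 0.1248519, h(1.7) = 1.5057106
s2 = 1.7000000 − 1.5057106·(1.7000000 − 1.6000000) / (1.5057106 − 0.1248519) = 1.7000000 − (0.1505711)/(1.3808587) = 1.5909584
h(1.5909584) = 0.0091411
s3 = 1.5909584 − 0.0091411·(1.5909584 − 1.7000000) / (0.0091411 − 1.5057106) = 1.5909584 − (-0.0009968)/(-1.4965695) = 1.5902924

1.59096, 1.59029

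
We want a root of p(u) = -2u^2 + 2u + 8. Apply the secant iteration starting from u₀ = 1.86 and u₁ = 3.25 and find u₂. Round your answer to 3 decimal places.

2.444

p(1.86) = 4.80080, p(3.25) = -6.62500
u₂ = 3.25000 − (-6.62500)·(3.25000 − 1.86000) / (-6.62500 − 4.80080) = 3.25000 − (-9.20875)/(-11.42580) = 2.44404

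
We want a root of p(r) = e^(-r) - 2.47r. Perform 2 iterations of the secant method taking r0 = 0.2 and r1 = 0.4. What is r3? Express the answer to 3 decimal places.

0.300

p(0.2) = 0.32473, p(0.4) = -0.31768
r2 = 0.40000 − (-0.31768)·(0.40000 − 0.20000) / (-0.31768 − 0.32473) = 0.40000 − (-0.06354)/(-0.64241) = 0.30110
p(0.30110) = -0.00371
r3 = 0.30110 − (-0.00371)·(0.30110 − 0.40000) / (-0.00371 − (-0.31768)) = 0.30110 − (0.00037)/(0.31397) = 0.29993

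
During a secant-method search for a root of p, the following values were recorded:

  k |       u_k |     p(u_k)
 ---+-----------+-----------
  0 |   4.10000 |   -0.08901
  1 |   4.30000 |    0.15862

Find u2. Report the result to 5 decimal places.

4.17189

u2 = 4.30000 − 0.15862·(4.30000 − 4.10000) / (0.15862 − (-0.08901))
   = 4.30000 − (0.0317240)/(0.2476300) = 4.1718895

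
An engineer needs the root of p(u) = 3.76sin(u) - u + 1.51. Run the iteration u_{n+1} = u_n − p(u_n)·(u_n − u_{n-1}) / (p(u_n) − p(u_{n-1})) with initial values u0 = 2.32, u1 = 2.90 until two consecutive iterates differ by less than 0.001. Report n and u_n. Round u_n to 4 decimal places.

p(2.32) = 1.943190, p(2.90) = -0.490423
u2 = 2.900000 − (-0.490423)·(0.580000)/(-2.433613) = 2.783118;  |Δ| = 0.116882
p(2.783118) = 0.046063
u3 = 2.783118 − 0.046063·(-0.116882)/(0.536486) = 2.793154;  |Δ| = 0.010036
p(2.793154) = 0.000627
u4 = 2.793154 − 0.000627·(0.010036)/(-0.045436) = 2.793292;  |Δ| = 0.000138
|u4 − u3| = 0.000138 < 0.001

n = 4, u_n = 2.7933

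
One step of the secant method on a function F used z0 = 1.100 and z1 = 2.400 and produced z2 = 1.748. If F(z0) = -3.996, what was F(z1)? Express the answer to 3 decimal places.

The secant line through (1.100, -3.996) and (2.400, F(z1)) crosses zero at z2 = 1.748.
So (1.100, -3.996), (2.400, F(z1)), (1.748, 0) are collinear:
F(z1) = -3.996 · (2.400 − 1.748) / (1.100 − 1.748) = -3.996 · (0.65200)/(-0.64800) = 4.02067

4.021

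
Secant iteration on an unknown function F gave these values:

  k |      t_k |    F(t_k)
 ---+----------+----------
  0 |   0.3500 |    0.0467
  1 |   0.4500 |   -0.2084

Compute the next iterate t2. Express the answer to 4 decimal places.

t2 = 0.4500 − (-0.2084)·(0.4500 − 0.3500) / (-0.2084 − 0.0467)
   = 0.4500 − (-0.020840)/(-0.255100) = 0.368307

0.3683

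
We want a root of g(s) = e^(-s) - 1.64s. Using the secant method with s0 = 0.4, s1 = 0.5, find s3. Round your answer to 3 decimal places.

g(0.4) = 0.01432, g(0.5) = -0.21347
s2 = 0.50000 − (-0.21347)·(0.50000 − 0.40000) / (-0.21347 − 0.01432) = 0.50000 − (-0.02135)/(-0.22779) = 0.40629
g(0.40629) = -0.00019
s3 = 0.40629 − (-0.00019)·(0.40629 − 0.50000) / (-0.00019 − (-0.21347)) = 0.40629 − (0.00002)/(0.21328) = 0.40620

0.406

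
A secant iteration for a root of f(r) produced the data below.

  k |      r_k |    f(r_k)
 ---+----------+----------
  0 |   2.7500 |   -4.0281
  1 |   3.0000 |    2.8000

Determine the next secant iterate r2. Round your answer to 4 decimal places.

2.8975

r2 = 3.0000 − 2.8000·(3.0000 − 2.7500) / (2.8000 − (-4.0281))
   = 3.0000 − (0.700000)/(6.828100) = 2.897482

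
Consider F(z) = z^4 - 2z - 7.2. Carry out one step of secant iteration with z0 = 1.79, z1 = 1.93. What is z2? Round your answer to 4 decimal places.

1.8116

F(1.79) = -0.513743, F(1.93) = 2.814880
z2 = 1.930000 − 2.814880·(1.930000 − 1.790000) / (2.814880 − (-0.513743)) = 1.930000 − (0.394083)/(3.328623) = 1.811608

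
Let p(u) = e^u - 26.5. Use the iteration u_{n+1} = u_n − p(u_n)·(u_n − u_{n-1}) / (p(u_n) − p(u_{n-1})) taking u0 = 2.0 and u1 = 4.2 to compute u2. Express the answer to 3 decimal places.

p(2.0) = -19.11094, p(4.2) = 40.18633
u2 = 4.20000 − 40.18633·(4.20000 − 2.00000) / (40.18633 − (-19.11094)) = 4.20000 − (88.40993)/(59.29727) = 2.70904

2.709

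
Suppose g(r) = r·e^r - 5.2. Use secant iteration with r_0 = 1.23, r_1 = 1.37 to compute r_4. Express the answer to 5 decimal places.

g(1.23) = -0.9918877, g(1.37) = 0.1914305
r_2 = 1.3700000 − 0.1914305·(1.3700000 − 1.2300000) / (0.1914305 − (-0.9918877)) = 1.3700000 − (0.0268003)/(1.1833181) = 1.3473516
g(1.3473516) = -0.0164379
r_3 = 1.3473516 − (-0.0164379)·(1.3473516 − 1.3700000) / (-0.0164379 − 0.1914305) = 1.3473516 − (0.0003723)/(-0.2078683) = 1.3491426
g(1.3491426) = -0.0002431
r_4 = 1.3491426 − (-0.0002431)·(1.3491426 − 1.3473516) / (-0.0002431 − (-0.0164379)) = 1.3491426 − (-0.0000004)/(0.0161948) = 1.3491695

1.34917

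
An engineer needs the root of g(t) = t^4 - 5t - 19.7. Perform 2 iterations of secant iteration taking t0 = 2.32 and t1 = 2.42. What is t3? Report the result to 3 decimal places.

g(2.32) = -2.32977, g(2.42) = 2.49742
t2 = 2.42000 − 2.49742·(2.42000 − 2.32000) / (2.49742 − (-2.32977)) = 2.42000 − (0.24974)/(4.82719) = 2.36826
g(2.36826) = -0.08412
t3 = 2.36826 − (-0.08412)·(2.36826 − 2.42000) / (-0.08412 − 2.49742) = 2.36826 − (0.00435)/(-2.58154) = 2.36995

2.370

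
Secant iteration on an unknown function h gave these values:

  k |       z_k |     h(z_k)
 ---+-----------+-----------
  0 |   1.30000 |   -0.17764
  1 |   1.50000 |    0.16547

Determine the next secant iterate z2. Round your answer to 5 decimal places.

z2 = 1.50000 − 0.16547·(1.50000 − 1.30000) / (0.16547 − (-0.17764))
   = 1.50000 − (0.0330940)/(0.3431100) = 1.4035470

1.40355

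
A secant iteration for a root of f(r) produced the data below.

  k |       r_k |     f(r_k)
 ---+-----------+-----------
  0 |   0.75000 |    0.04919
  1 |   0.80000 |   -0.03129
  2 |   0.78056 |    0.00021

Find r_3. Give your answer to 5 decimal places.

r_3 = 0.78056 − 0.00021·(0.78056 − 0.80000) / (0.00021 − (-0.03129))
   = 0.78056 − (-0.0000041)/(0.0315000) = 0.7806896

0.78069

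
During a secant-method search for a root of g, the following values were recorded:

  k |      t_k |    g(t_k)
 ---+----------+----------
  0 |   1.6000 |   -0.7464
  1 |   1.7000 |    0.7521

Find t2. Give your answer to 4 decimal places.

1.6498

t2 = 1.7000 − 0.7521·(1.7000 − 1.6000) / (0.7521 − (-0.7464))
   = 1.7000 − (0.075210)/(1.498500) = 1.649810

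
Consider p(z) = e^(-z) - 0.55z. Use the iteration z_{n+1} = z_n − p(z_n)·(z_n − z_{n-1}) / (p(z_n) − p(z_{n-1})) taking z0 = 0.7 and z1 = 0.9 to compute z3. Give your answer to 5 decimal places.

0.80931

p(0.7) = 0.1115853, p(0.9) = -0.0884303
z2 = 0.9000000 − (-0.0884303)·(0.9000000 − 0.7000000) / (-0.0884303 − 0.1115853) = 0.9000000 − (-0.0176861)/(-0.2000156) = 0.8115766
p(0.8115766) = -0.0022099
z3 = 0.8115766 − (-0.0022099)·(0.8115766 − 0.9000000) / (-0.0022099 − (-0.0884303)) = 0.8115766 − (0.0001954)/(0.0862205) = 0.8093103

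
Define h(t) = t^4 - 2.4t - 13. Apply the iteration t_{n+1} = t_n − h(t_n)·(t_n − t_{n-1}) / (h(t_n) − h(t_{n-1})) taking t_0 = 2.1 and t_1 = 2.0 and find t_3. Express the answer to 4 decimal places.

h(2.1) = 1.408100, h(2.0) = -1.800000
t_2 = 2.000000 − (-1.800000)·(2.000000 − 2.100000) / (-1.800000 − 1.408100) = 2.000000 − (0.180000)/(-3.208100) = 2.056108
h(2.056108) = -0.062226
t_3 = 2.056108 − (-0.062226)·(2.056108 − 2.000000) / (-0.062226 − (-1.800000)) = 2.056108 − (-0.003491)/(1.737774) = 2.058117

2.0581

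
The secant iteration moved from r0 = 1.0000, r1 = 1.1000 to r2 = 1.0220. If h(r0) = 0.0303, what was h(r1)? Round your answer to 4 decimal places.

-0.1074

The secant line through (1.0000, 0.0303) and (1.1000, h(r1)) crosses zero at r2 = 1.0220.
So (1.0000, 0.0303), (1.1000, h(r1)), (1.0220, 0) are collinear:
h(r1) = 0.0303 · (1.1000 − 1.0220) / (1.0000 − 1.0220) = 0.0303 · (0.078000)/(-0.022000) = -0.107427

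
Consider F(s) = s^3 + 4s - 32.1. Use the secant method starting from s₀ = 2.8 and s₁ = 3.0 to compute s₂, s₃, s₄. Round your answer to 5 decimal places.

2.76402, 2.76151, 2.76132

F(2.8) = 1.0520000, F(3.0) = 6.9000000
s₂ = 3.0000000 − 6.9000000·(3.0000000 − 2.8000000) / (6.9000000 − 1.0520000) = 3.0000000 − (1.3800000)/(5.8480000) = 2.7640219
F(2.7640219) = 0.0727089
s₃ = 2.7640219 − 0.0727089·(2.7640219 − 3.0000000) / (0.0727089 − 6.9000000) = 2.7640219 − (-0.0171577)/(-6.8272911) = 2.7615088
F(2.7615088) = 0.0051098
s₄ = 2.7615088 − 0.0051098·(2.7615088 − 2.7640219) / (0.0051098 − 0.0727089) = 2.7615088 − (-0.0000128)/(-0.0675991) = 2.7613188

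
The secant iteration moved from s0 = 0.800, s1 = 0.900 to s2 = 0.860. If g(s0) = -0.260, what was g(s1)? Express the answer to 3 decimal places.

The secant line through (0.800, -0.260) and (0.900, g(s1)) crosses zero at s2 = 0.860.
So (0.800, -0.260), (0.900, g(s1)), (0.860, 0) are collinear:
g(s1) = -0.260 · (0.900 − 0.860) / (0.800 − 0.860) = -0.260 · (0.04000)/(-0.06000) = 0.17333

0.173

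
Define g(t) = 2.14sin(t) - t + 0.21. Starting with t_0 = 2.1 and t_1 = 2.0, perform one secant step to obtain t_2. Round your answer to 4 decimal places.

2.0785

g(2.1) = -0.042732, g(2.0) = 0.155896
t_2 = 2.000000 − 0.155896·(2.000000 − 2.100000) / (0.155896 − (-0.042732)) = 2.000000 − (-0.015590)/(0.198628) = 2.078486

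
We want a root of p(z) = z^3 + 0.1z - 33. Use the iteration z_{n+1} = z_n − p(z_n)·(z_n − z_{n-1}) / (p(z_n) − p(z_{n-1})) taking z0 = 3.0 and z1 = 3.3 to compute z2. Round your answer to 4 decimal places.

3.1907

p(3.0) = -5.700000, p(3.3) = 3.267000
z2 = 3.300000 − 3.267000·(3.300000 − 3.000000) / (3.267000 − (-5.700000)) = 3.300000 − (0.980100)/(8.967000) = 3.190699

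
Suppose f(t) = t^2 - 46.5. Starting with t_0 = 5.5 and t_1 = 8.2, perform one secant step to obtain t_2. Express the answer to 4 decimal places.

f(5.5) = -16.250000, f(8.2) = 20.740000
t_2 = 8.200000 − 20.740000·(8.200000 − 5.500000) / (20.740000 − (-16.250000)) = 8.200000 − (55.998000)/(36.990000) = 6.686131

6.6861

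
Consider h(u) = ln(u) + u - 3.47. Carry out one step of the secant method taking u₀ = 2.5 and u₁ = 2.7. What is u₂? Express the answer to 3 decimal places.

2.539

h(2.5) = -0.05371, h(2.7) = 0.22325
u₂ = 2.70000 − 0.22325·(2.70000 − 2.50000) / (0.22325 − (-0.05371)) = 2.70000 − (0.04465)/(0.27696) = 2.53878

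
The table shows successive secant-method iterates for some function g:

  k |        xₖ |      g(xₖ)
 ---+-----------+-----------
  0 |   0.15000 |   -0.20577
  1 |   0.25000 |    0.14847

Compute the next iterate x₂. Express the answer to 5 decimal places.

0.20809

x₂ = 0.25000 − 0.14847·(0.25000 − 0.15000) / (0.14847 − (-0.20577))
   = 0.25000 − (0.0148470)/(0.3542400) = 0.2080877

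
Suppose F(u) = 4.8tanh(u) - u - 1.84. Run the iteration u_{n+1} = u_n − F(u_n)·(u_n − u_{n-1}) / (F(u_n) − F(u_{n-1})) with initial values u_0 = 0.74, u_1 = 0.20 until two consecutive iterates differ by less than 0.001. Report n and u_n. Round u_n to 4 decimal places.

n = 5, u_n = 0.5452

F(0.74) = 0.439897, F(0.20) = -1.092598
u_2 = 0.200000 − (-1.092598)·(-0.540000)/(-1.532495) = 0.584995;  |Δ| = 0.384995
F(0.584995) = 0.101180
u_3 = 0.584995 − 0.101180·(0.384995)/(1.193779) = 0.552364;  |Δ| = 0.032631
F(0.552364) = 0.018628
u_4 = 0.552364 − 0.018628·(-0.032631)/(-0.082552) = 0.545001;  |Δ| = 0.007363
F(0.545001) = -0.000533
u_5 = 0.545001 − (-0.000533)·(-0.007363)/(-0.019161) = 0.545206;  |Δ| = 0.000205
|u_5 − u_4| = 0.000205 < 0.001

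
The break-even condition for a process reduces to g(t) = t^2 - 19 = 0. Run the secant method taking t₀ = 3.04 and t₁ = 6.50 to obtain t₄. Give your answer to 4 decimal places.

g(3.04) = -9.758400, g(6.50) = 23.250000
t₂ = 6.500000 − 23.250000·(6.500000 − 3.040000) / (23.250000 − (-9.758400)) = 6.500000 − (80.445000)/(33.008400) = 4.062893
g(4.062893) = -2.492900
t₃ = 4.062893 − (-2.492900)·(4.062893 − 6.500000) / (-2.492900 − 23.250000) = 4.062893 − (6.075463)/(-25.742900) = 4.298898
g(4.298898) = -0.519472
t₄ = 4.298898 − (-0.519472)·(4.298898 − 4.062893) / (-0.519472 − (-2.492900)) = 4.298898 − (-0.122598)/(1.973428) = 4.361023

4.3610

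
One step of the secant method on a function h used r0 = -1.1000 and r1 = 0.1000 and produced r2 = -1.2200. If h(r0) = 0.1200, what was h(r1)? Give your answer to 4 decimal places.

The secant line through (-1.1000, 0.1200) and (0.1000, h(r1)) crosses zero at r2 = -1.2200.
So (-1.1000, 0.1200), (0.1000, h(r1)), (-1.2200, 0) are collinear:
h(r1) = 0.1200 · (0.1000 − (-1.2200)) / (-1.1000 − (-1.2200)) = 0.1200 · (1.320000)/(0.120000) = 1.320000

1.3200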